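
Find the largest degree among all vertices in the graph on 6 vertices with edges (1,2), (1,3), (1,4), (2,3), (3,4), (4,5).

Step 1: Count edges incident to each vertex:
  deg(1) = 3 (neighbors: 2, 3, 4)
  deg(2) = 2 (neighbors: 1, 3)
  deg(3) = 3 (neighbors: 1, 2, 4)
  deg(4) = 3 (neighbors: 1, 3, 5)
  deg(5) = 1 (neighbors: 4)
  deg(6) = 0 (neighbors: none)

Step 2: Find maximum:
  max(3, 2, 3, 3, 1, 0) = 3 (vertex 1)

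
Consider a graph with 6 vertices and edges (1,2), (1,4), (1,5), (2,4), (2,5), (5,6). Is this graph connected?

Step 1: Build adjacency list from edges:
  1: 2, 4, 5
  2: 1, 4, 5
  3: (none)
  4: 1, 2
  5: 1, 2, 6
  6: 5

Step 2: Run BFS/DFS from vertex 1:
  Visited: {1, 2, 4, 5, 6}
  Reached 5 of 6 vertices

Step 3: Only 5 of 6 vertices reached. Graph is disconnected.
Connected components: {1, 2, 4, 5, 6}, {3}
Answer: No, the graph is not connected (2 components).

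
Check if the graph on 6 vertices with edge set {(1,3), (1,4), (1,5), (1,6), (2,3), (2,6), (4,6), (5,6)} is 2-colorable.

Step 1: Attempt 2-coloring using BFS:
  Start at vertex 1, assign color 0
  Color vertex 3 with color 1 (neighbor of 1)
  Color vertex 4 with color 1 (neighbor of 1)
  Color vertex 5 with color 1 (neighbor of 1)
  Color vertex 6 with color 1 (neighbor of 1)
  Color vertex 2 with color 0 (neighbor of 3)

Step 2: Conflict found! Vertices 4 and 6 are adjacent but have the same color.
This means the graph contains an odd cycle.

The graph is NOT bipartite.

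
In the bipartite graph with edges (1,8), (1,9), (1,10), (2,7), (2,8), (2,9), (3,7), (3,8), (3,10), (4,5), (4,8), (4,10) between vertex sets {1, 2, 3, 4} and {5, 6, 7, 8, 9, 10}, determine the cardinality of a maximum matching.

Step 1: List the neighbors of each left vertex:
  1: 8, 9, 10
  2: 7, 8, 9
  3: 7, 8, 10
  4: 5, 8, 10

Step 2: Greedily match left vertices, then look for augmenting paths:
  Match 1 -- 8
  Match 2 -- 7
  Match 3 -- 10
  Match 4 -- 5
  No augmenting path remains.

Step 3: Verify this is maximum:
  Matching size 4 = min(|L|, |R|) = min(4, 6), which is an upper bound, so this matching is maximum.

Maximum matching: {(1,8), (2,7), (3,10), (4,5)}
Size: 4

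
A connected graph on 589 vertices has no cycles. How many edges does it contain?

A tree on n vertices always has exactly n - 1 edges.
For n = 589: edges = 589 - 1 = 588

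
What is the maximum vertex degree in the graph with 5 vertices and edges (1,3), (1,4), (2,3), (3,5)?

Step 1: Count edges incident to each vertex:
  deg(1) = 2 (neighbors: 3, 4)
  deg(2) = 1 (neighbors: 3)
  deg(3) = 3 (neighbors: 1, 2, 5)
  deg(4) = 1 (neighbors: 1)
  deg(5) = 1 (neighbors: 3)

Step 2: Find maximum:
  max(2, 1, 3, 1, 1) = 3 (vertex 3)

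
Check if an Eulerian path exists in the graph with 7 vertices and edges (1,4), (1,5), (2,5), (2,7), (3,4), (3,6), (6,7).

Step 1: Find the degree of each vertex:
  deg(1) = 2
  deg(2) = 2
  deg(3) = 2
  deg(4) = 2
  deg(5) = 2
  deg(6) = 2
  deg(7) = 2

Step 2: Count vertices with odd degree:
  All vertices have even degree (0 odd-degree vertices)

Step 3: Apply Euler's theorem:
  - Eulerian circuit exists iff graph is connected and all vertices have even degree
  - Eulerian path exists iff graph is connected and has 0 or 2 odd-degree vertices

Graph is connected with 0 odd-degree vertices.
Both Eulerian circuit and Eulerian path exist.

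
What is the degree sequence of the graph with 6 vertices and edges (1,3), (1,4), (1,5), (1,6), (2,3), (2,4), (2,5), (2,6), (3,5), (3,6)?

Step 1: Count edges incident to each vertex:
  deg(1) = 4 (neighbors: 3, 4, 5, 6)
  deg(2) = 4 (neighbors: 3, 4, 5, 6)
  deg(3) = 4 (neighbors: 1, 2, 5, 6)
  deg(4) = 2 (neighbors: 1, 2)
  deg(5) = 3 (neighbors: 1, 2, 3)
  deg(6) = 3 (neighbors: 1, 2, 3)

Step 2: Sort degrees in non-increasing order:
  Degrees: [4, 4, 4, 2, 3, 3] -> sorted: [4, 4, 4, 3, 3, 2]

Degree sequence: [4, 4, 4, 3, 3, 2]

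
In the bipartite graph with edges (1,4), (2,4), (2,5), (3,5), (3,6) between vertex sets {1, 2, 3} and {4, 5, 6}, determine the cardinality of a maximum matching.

Step 1: List the neighbors of each left vertex:
  1: 4
  2: 4, 5
  3: 5, 6

Step 2: Greedily match left vertices, then look for augmenting paths:
  Match 1 -- 4
  Match 2 -- 5
  Match 3 -- 6
  No augmenting path remains.

Step 3: Verify this is maximum:
  Matching size 3 = min(|L|, |R|) = min(3, 3), which is an upper bound, so this matching is maximum.

Maximum matching: {(1,4), (2,5), (3,6)}
Size: 3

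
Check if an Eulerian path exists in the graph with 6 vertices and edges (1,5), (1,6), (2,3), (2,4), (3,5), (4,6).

Step 1: Find the degree of each vertex:
  deg(1) = 2
  deg(2) = 2
  deg(3) = 2
  deg(4) = 2
  deg(5) = 2
  deg(6) = 2

Step 2: Count vertices with odd degree:
  All vertices have even degree (0 odd-degree vertices)

Step 3: Apply Euler's theorem:
  - Eulerian circuit exists iff graph is connected and all vertices have even degree
  - Eulerian path exists iff graph is connected and has 0 or 2 odd-degree vertices

Graph is connected with 0 odd-degree vertices.
Both Eulerian circuit and Eulerian path exist.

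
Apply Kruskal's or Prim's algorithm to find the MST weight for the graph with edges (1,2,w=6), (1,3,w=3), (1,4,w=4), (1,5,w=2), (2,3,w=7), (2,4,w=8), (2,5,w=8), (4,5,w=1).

Apply Kruskal's algorithm (sort edges by weight, add if no cycle):

Sorted edges by weight:
  (4,5) w=1
  (1,5) w=2
  (1,3) w=3
  (1,4) w=4
  (1,2) w=6
  (2,3) w=7
  (2,4) w=8
  (2,5) w=8

Add edge (4,5) w=1 -- no cycle. Running total: 1
Add edge (1,5) w=2 -- no cycle. Running total: 3
Add edge (1,3) w=3 -- no cycle. Running total: 6
Skip edge (1,4) w=4 -- would create cycle
Add edge (1,2) w=6 -- no cycle. Running total: 12

MST edges: (4,5,w=1), (1,5,w=2), (1,3,w=3), (1,2,w=6)
Total MST weight: 1 + 2 + 3 + 6 = 12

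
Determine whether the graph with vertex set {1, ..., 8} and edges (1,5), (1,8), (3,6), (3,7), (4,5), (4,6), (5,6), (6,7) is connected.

Step 1: Build adjacency list from edges:
  1: 5, 8
  2: (none)
  3: 6, 7
  4: 5, 6
  5: 1, 4, 6
  6: 3, 4, 5, 7
  7: 3, 6
  8: 1

Step 2: Run BFS/DFS from vertex 1:
  Visited: {1, 5, 8, 4, 6, 3, 7}
  Reached 7 of 8 vertices

Step 3: Only 7 of 8 vertices reached. Graph is disconnected.
Connected components: {1, 3, 4, 5, 6, 7, 8}, {2}
Answer: No, the graph is not connected (2 components).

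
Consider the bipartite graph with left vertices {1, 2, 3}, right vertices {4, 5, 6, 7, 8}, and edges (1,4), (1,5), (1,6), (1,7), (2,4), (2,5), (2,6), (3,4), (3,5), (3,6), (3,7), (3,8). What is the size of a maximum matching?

Step 1: List the neighbors of each left vertex:
  1: 4, 5, 6, 7
  2: 4, 5, 6
  3: 4, 5, 6, 7, 8

Step 2: Greedily match left vertices, then look for augmenting paths:
  Match 1 -- 4
  Match 2 -- 5
  Match 3 -- 6
  No augmenting path remains.

Step 3: Verify this is maximum:
  Matching size 3 = min(|L|, |R|) = min(3, 5), which is an upper bound, so this matching is maximum.

Maximum matching: {(1,4), (2,5), (3,6)}
Size: 3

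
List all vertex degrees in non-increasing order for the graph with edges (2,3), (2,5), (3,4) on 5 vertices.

Step 1: Count edges incident to each vertex:
  deg(1) = 0 (neighbors: none)
  deg(2) = 2 (neighbors: 3, 5)
  deg(3) = 2 (neighbors: 2, 4)
  deg(4) = 1 (neighbors: 3)
  deg(5) = 1 (neighbors: 2)

Step 2: Sort degrees in non-increasing order:
  Degrees: [0, 2, 2, 1, 1] -> sorted: [2, 2, 1, 1, 0]

Degree sequence: [2, 2, 1, 1, 0]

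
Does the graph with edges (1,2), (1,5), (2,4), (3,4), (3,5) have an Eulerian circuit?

Step 1: Find the degree of each vertex:
  deg(1) = 2
  deg(2) = 2
  deg(3) = 2
  deg(4) = 2
  deg(5) = 2

Step 2: Count vertices with odd degree:
  All vertices have even degree (0 odd-degree vertices)

Step 3: Apply Euler's theorem:
  - Eulerian circuit exists iff graph is connected and all vertices have even degree
  - Eulerian path exists iff graph is connected and has 0 or 2 odd-degree vertices

Graph is connected with 0 odd-degree vertices.
Both Eulerian circuit and Eulerian path exist.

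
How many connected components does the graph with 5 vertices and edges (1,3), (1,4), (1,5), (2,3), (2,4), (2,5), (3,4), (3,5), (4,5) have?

Step 1: Build adjacency list from edges:
  1: 3, 4, 5
  2: 3, 4, 5
  3: 1, 2, 4, 5
  4: 1, 2, 3, 5
  5: 1, 2, 3, 4

Step 2: Run BFS/DFS from vertex 1:
  Visited: {1, 3, 4, 5, 2}
  Reached 5 of 5 vertices

Step 3: All 5 vertices reached from vertex 1, so the graph is connected.
Number of connected components: 1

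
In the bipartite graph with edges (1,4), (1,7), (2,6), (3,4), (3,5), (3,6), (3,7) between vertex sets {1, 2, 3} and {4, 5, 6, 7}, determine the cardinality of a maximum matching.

Step 1: List the neighbors of each left vertex:
  1: 4, 7
  2: 6
  3: 4, 5, 6, 7

Step 2: Greedily match left vertices, then look for augmenting paths:
  Match 1 -- 4
  Match 2 -- 6
  Match 3 -- 5
  No augmenting path remains.

Step 3: Verify this is maximum:
  Matching size 3 = min(|L|, |R|) = min(3, 4), which is an upper bound, so this matching is maximum.

Maximum matching: {(1,4), (2,6), (3,5)}
Size: 3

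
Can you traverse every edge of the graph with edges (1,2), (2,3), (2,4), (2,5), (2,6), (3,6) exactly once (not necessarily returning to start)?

Step 1: Find the degree of each vertex:
  deg(1) = 1
  deg(2) = 5
  deg(3) = 2
  deg(4) = 1
  deg(5) = 1
  deg(6) = 2

Step 2: Count vertices with odd degree:
  Odd-degree vertices: 1, 2, 4, 5 (4 total)

Step 3: Apply Euler's theorem:
  - Eulerian circuit exists iff graph is connected and all vertices have even degree
  - Eulerian path exists iff graph is connected and has 0 or 2 odd-degree vertices

Graph has 4 odd-degree vertices (need 0 or 2).
Neither Eulerian path nor Eulerian circuit exists.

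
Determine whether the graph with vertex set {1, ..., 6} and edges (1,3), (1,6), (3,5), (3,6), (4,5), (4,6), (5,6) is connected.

Step 1: Build adjacency list from edges:
  1: 3, 6
  2: (none)
  3: 1, 5, 6
  4: 5, 6
  5: 3, 4, 6
  6: 1, 3, 4, 5

Step 2: Run BFS/DFS from vertex 1:
  Visited: {1, 3, 6, 5, 4}
  Reached 5 of 6 vertices

Step 3: Only 5 of 6 vertices reached. Graph is disconnected.
Connected components: {1, 3, 4, 5, 6}, {2}
Answer: No, the graph is not connected (2 components).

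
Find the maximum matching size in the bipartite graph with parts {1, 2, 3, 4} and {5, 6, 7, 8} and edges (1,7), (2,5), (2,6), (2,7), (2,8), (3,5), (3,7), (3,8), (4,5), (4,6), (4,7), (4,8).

Step 1: List the neighbors of each left vertex:
  1: 7
  2: 5, 6, 7, 8
  3: 5, 7, 8
  4: 5, 6, 7, 8

Step 2: Greedily match left vertices, then look for augmenting paths:
  Match 1 -- 7
  Match 2 -- 5
  Match 3 -- 8
  Match 4 -- 6
  No augmenting path remains.

Step 3: Verify this is maximum:
  Matching size 4 = min(|L|, |R|) = min(4, 4), which is an upper bound, so this matching is maximum.

Maximum matching: {(1,7), (2,5), (3,8), (4,6)}
Size: 4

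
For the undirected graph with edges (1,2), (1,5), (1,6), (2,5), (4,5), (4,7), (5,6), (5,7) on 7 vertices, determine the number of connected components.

Step 1: Build adjacency list from edges:
  1: 2, 5, 6
  2: 1, 5
  3: (none)
  4: 5, 7
  5: 1, 2, 4, 6, 7
  6: 1, 5
  7: 4, 5

Step 2: Run BFS/DFS from vertex 1:
  Visited: {1, 2, 5, 6, 4, 7}
  Reached 6 of 7 vertices

Step 3: Only 6 of 7 vertices reached. Graph is disconnected.
Connected components: {1, 2, 4, 5, 6, 7}, {3}
Number of connected components: 2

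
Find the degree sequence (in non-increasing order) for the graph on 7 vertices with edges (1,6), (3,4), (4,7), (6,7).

Step 1: Count edges incident to each vertex:
  deg(1) = 1 (neighbors: 6)
  deg(2) = 0 (neighbors: none)
  deg(3) = 1 (neighbors: 4)
  deg(4) = 2 (neighbors: 3, 7)
  deg(5) = 0 (neighbors: none)
  deg(6) = 2 (neighbors: 1, 7)
  deg(7) = 2 (neighbors: 4, 6)

Step 2: Sort degrees in non-increasing order:
  Degrees: [1, 0, 1, 2, 0, 2, 2] -> sorted: [2, 2, 2, 1, 1, 0, 0]

Degree sequence: [2, 2, 2, 1, 1, 0, 0]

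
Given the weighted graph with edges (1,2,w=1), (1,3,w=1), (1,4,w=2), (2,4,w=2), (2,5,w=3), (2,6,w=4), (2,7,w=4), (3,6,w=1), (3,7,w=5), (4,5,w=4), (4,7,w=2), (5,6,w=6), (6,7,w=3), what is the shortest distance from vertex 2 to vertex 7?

Step 1: Build adjacency list with weights:
  1: 2(w=1), 3(w=1), 4(w=2)
  2: 1(w=1), 4(w=2), 5(w=3), 6(w=4), 7(w=4)
  3: 1(w=1), 6(w=1), 7(w=5)
  4: 1(w=2), 2(w=2), 5(w=4), 7(w=2)
  5: 2(w=3), 4(w=4), 6(w=6)
  6: 2(w=4), 3(w=1), 5(w=6), 7(w=3)
  7: 2(w=4), 3(w=5), 4(w=2), 6(w=3)

Step 2: Apply Dijkstra's algorithm from vertex 2:
  Visit vertex 2 (distance=0)
    Update dist[1] = 1
    Update dist[4] = 2
    Update dist[5] = 3
    Update dist[6] = 4
    Update dist[7] = 4
  Visit vertex 1 (distance=1)
    Update dist[3] = 2
  Visit vertex 3 (distance=2)
    Update dist[6] = 3
  Visit vertex 4 (distance=2)
  Visit vertex 5 (distance=3)
  Visit vertex 6 (distance=3)
  Visit vertex 7 (distance=4)

Step 3: Shortest path: 2 -> 7
Total weight: 4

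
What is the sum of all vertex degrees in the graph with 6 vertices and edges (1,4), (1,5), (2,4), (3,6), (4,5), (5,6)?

Step 1: Count edges incident to each vertex:
  deg(1) = 2 (neighbors: 4, 5)
  deg(2) = 1 (neighbors: 4)
  deg(3) = 1 (neighbors: 6)
  deg(4) = 3 (neighbors: 1, 2, 5)
  deg(5) = 3 (neighbors: 1, 4, 6)
  deg(6) = 2 (neighbors: 3, 5)

Step 2: Sum all degrees:
  2 + 1 + 1 + 3 + 3 + 2 = 12

Verification: sum of degrees = 2 * |E| = 2 * 6 = 12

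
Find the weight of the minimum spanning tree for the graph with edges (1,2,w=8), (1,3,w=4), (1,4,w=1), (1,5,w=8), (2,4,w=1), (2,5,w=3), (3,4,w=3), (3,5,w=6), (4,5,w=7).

Apply Kruskal's algorithm (sort edges by weight, add if no cycle):

Sorted edges by weight:
  (1,4) w=1
  (2,4) w=1
  (2,5) w=3
  (3,4) w=3
  (1,3) w=4
  (3,5) w=6
  (4,5) w=7
  (1,5) w=8
  (1,2) w=8

Add edge (1,4) w=1 -- no cycle. Running total: 1
Add edge (2,4) w=1 -- no cycle. Running total: 2
Add edge (2,5) w=3 -- no cycle. Running total: 5
Add edge (3,4) w=3 -- no cycle. Running total: 8

MST edges: (1,4,w=1), (2,4,w=1), (2,5,w=3), (3,4,w=3)
Total MST weight: 1 + 1 + 3 + 3 = 8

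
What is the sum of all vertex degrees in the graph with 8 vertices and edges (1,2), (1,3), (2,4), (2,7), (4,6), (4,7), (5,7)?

Step 1: Count edges incident to each vertex:
  deg(1) = 2 (neighbors: 2, 3)
  deg(2) = 3 (neighbors: 1, 4, 7)
  deg(3) = 1 (neighbors: 1)
  deg(4) = 3 (neighbors: 2, 6, 7)
  deg(5) = 1 (neighbors: 7)
  deg(6) = 1 (neighbors: 4)
  deg(7) = 3 (neighbors: 2, 4, 5)
  deg(8) = 0 (neighbors: none)

Step 2: Sum all degrees:
  2 + 3 + 1 + 3 + 1 + 1 + 3 + 0 = 14

Verification: sum of degrees = 2 * |E| = 2 * 7 = 14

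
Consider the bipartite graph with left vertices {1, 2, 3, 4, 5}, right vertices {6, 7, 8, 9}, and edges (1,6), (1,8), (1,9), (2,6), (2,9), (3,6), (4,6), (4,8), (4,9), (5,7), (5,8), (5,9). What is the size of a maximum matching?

Step 1: List the neighbors of each left vertex:
  1: 6, 8, 9
  2: 6, 9
  3: 6
  4: 6, 8, 9
  5: 7, 8, 9

Step 2: Greedily match left vertices, then look for augmenting paths:
  Match 1 -- 6
  Match 2 -- 9
  Match 4 -- 8
  Match 5 -- 7
  No augmenting path remains.

Step 3: Verify this is maximum:
  Matching size 4 = min(|L|, |R|) = min(5, 4), which is an upper bound, so this matching is maximum.

Maximum matching: {(1,6), (2,9), (4,8), (5,7)}
Size: 4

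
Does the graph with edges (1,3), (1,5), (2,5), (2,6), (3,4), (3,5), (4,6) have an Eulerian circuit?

Step 1: Find the degree of each vertex:
  deg(1) = 2
  deg(2) = 2
  deg(3) = 3
  deg(4) = 2
  deg(5) = 3
  deg(6) = 2

Step 2: Count vertices with odd degree:
  Odd-degree vertices: 3, 5 (2 total)

Step 3: Apply Euler's theorem:
  - Eulerian circuit exists iff graph is connected and all vertices have even degree
  - Eulerian path exists iff graph is connected and has 0 or 2 odd-degree vertices

Graph is connected with exactly 2 odd-degree vertices (3, 5).
Eulerian path exists (starting and ending at the odd-degree vertices), but no Eulerian circuit.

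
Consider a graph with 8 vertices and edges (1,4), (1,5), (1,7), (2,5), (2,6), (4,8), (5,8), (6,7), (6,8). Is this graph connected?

Step 1: Build adjacency list from edges:
  1: 4, 5, 7
  2: 5, 6
  3: (none)
  4: 1, 8
  5: 1, 2, 8
  6: 2, 7, 8
  7: 1, 6
  8: 4, 5, 6

Step 2: Run BFS/DFS from vertex 1:
  Visited: {1, 4, 5, 7, 8, 2, 6}
  Reached 7 of 8 vertices

Step 3: Only 7 of 8 vertices reached. Graph is disconnected.
Connected components: {1, 2, 4, 5, 6, 7, 8}, {3}
Answer: No, the graph is not connected (2 components).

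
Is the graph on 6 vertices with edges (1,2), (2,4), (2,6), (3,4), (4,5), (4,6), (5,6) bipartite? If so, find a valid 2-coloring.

Step 1: Attempt 2-coloring using BFS:
  Start at vertex 1, assign color 0
  Color vertex 2 with color 1 (neighbor of 1)
  Color vertex 4 with color 0 (neighbor of 2)
  Color vertex 6 with color 0 (neighbor of 2)
  Color vertex 3 with color 1 (neighbor of 4)
  Color vertex 5 with color 1 (neighbor of 4)

Step 2: Conflict found! Vertices 4 and 6 are adjacent but have the same color.
This means the graph contains an odd cycle.

The graph is NOT bipartite.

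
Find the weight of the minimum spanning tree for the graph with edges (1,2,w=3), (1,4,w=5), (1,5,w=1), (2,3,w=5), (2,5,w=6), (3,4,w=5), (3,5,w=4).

Apply Kruskal's algorithm (sort edges by weight, add if no cycle):

Sorted edges by weight:
  (1,5) w=1
  (1,2) w=3
  (3,5) w=4
  (1,4) w=5
  (2,3) w=5
  (3,4) w=5
  (2,5) w=6

Add edge (1,5) w=1 -- no cycle. Running total: 1
Add edge (1,2) w=3 -- no cycle. Running total: 4
Add edge (3,5) w=4 -- no cycle. Running total: 8
Add edge (1,4) w=5 -- no cycle. Running total: 13

MST edges: (1,5,w=1), (1,2,w=3), (3,5,w=4), (1,4,w=5)
Total MST weight: 1 + 3 + 4 + 5 = 13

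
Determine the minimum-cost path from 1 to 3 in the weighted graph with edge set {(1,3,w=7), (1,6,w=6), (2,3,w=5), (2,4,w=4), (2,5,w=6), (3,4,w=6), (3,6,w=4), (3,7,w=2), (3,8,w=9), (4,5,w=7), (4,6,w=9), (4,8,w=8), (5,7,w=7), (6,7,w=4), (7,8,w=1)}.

Step 1: Build adjacency list with weights:
  1: 3(w=7), 6(w=6)
  2: 3(w=5), 4(w=4), 5(w=6)
  3: 1(w=7), 2(w=5), 4(w=6), 6(w=4), 7(w=2), 8(w=9)
  4: 2(w=4), 3(w=6), 5(w=7), 6(w=9), 8(w=8)
  5: 2(w=6), 4(w=7), 7(w=7)
  6: 1(w=6), 3(w=4), 4(w=9), 7(w=4)
  7: 3(w=2), 5(w=7), 6(w=4), 8(w=1)
  8: 3(w=9), 4(w=8), 7(w=1)

Step 2: Apply Dijkstra's algorithm from vertex 1:
  Visit vertex 1 (distance=0)
    Update dist[3] = 7
    Update dist[6] = 6
  Visit vertex 6 (distance=6)
    Update dist[4] = 15
    Update dist[7] = 10
  Visit vertex 3 (distance=7)
    Update dist[2] = 12
    Update dist[4] = 13
    Update dist[7] = 9
    Update dist[8] = 16

Step 3: Shortest path: 1 -> 3
Total weight: 7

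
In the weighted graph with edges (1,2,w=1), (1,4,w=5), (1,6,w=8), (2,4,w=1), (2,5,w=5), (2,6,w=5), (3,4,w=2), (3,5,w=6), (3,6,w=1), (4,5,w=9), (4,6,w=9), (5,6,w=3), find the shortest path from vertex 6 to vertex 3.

Step 1: Build adjacency list with weights:
  1: 2(w=1), 4(w=5), 6(w=8)
  2: 1(w=1), 4(w=1), 5(w=5), 6(w=5)
  3: 4(w=2), 5(w=6), 6(w=1)
  4: 1(w=5), 2(w=1), 3(w=2), 5(w=9), 6(w=9)
  5: 2(w=5), 3(w=6), 4(w=9), 6(w=3)
  6: 1(w=8), 2(w=5), 3(w=1), 4(w=9), 5(w=3)

Step 2: Apply Dijkstra's algorithm from vertex 6:
  Visit vertex 6 (distance=0)
    Update dist[1] = 8
    Update dist[2] = 5
    Update dist[3] = 1
    Update dist[4] = 9
    Update dist[5] = 3
  Visit vertex 3 (distance=1)
    Update dist[4] = 3

Step 3: Shortest path: 6 -> 3
Total weight: 1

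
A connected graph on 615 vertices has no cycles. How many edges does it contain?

A tree on n vertices always has exactly n - 1 edges.
For n = 615: edges = 615 - 1 = 614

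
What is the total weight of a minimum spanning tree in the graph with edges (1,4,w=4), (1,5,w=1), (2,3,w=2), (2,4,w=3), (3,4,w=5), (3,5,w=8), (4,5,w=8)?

Apply Kruskal's algorithm (sort edges by weight, add if no cycle):

Sorted edges by weight:
  (1,5) w=1
  (2,3) w=2
  (2,4) w=3
  (1,4) w=4
  (3,4) w=5
  (3,5) w=8
  (4,5) w=8

Add edge (1,5) w=1 -- no cycle. Running total: 1
Add edge (2,3) w=2 -- no cycle. Running total: 3
Add edge (2,4) w=3 -- no cycle. Running total: 6
Add edge (1,4) w=4 -- no cycle. Running total: 10

MST edges: (1,5,w=1), (2,3,w=2), (2,4,w=3), (1,4,w=4)
Total MST weight: 1 + 2 + 3 + 4 = 10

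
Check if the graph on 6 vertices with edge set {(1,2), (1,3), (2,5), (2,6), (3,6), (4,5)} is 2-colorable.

Step 1: Attempt 2-coloring using BFS:
  Start at vertex 1, assign color 0
  Color vertex 2 with color 1 (neighbor of 1)
  Color vertex 3 with color 1 (neighbor of 1)
  Color vertex 5 with color 0 (neighbor of 2)
  Color vertex 6 with color 0 (neighbor of 2)
  Color vertex 4 with color 1 (neighbor of 5)

Step 2: 2-coloring succeeded. No conflicts found.
  Set A (color 0): {1, 5, 6}
  Set B (color 1): {2, 3, 4}

The graph is bipartite with partition {1, 5, 6}, {2, 3, 4}.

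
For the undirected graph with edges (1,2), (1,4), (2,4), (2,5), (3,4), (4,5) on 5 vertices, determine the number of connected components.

Step 1: Build adjacency list from edges:
  1: 2, 4
  2: 1, 4, 5
  3: 4
  4: 1, 2, 3, 5
  5: 2, 4

Step 2: Run BFS/DFS from vertex 1:
  Visited: {1, 2, 4, 5, 3}
  Reached 5 of 5 vertices

Step 3: All 5 vertices reached from vertex 1, so the graph is connected.
Number of connected components: 1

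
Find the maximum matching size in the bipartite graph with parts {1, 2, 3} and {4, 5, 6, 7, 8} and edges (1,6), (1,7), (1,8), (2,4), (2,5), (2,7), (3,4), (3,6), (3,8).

Step 1: List the neighbors of each left vertex:
  1: 6, 7, 8
  2: 4, 5, 7
  3: 4, 6, 8

Step 2: Greedily match left vertices, then look for augmenting paths:
  Match 1 -- 6
  Match 2 -- 4
  Match 3 -- 8
  No augmenting path remains.

Step 3: Verify this is maximum:
  Matching size 3 = min(|L|, |R|) = min(3, 5), which is an upper bound, so this matching is maximum.

Maximum matching: {(1,6), (2,4), (3,8)}
Size: 3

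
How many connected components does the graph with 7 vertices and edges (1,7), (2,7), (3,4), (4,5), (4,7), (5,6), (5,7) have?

Step 1: Build adjacency list from edges:
  1: 7
  2: 7
  3: 4
  4: 3, 5, 7
  5: 4, 6, 7
  6: 5
  7: 1, 2, 4, 5

Step 2: Run BFS/DFS from vertex 1:
  Visited: {1, 7, 2, 4, 5, 3, 6}
  Reached 7 of 7 vertices

Step 3: All 7 vertices reached from vertex 1, so the graph is connected.
Number of connected components: 1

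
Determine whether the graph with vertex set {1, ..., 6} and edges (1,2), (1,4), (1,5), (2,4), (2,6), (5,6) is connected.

Step 1: Build adjacency list from edges:
  1: 2, 4, 5
  2: 1, 4, 6
  3: (none)
  4: 1, 2
  5: 1, 6
  6: 2, 5

Step 2: Run BFS/DFS from vertex 1:
  Visited: {1, 2, 4, 5, 6}
  Reached 5 of 6 vertices

Step 3: Only 5 of 6 vertices reached. Graph is disconnected.
Connected components: {1, 2, 4, 5, 6}, {3}
Answer: No, the graph is not connected (2 components).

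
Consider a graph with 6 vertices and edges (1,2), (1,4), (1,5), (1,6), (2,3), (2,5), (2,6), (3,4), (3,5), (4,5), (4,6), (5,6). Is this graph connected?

Step 1: Build adjacency list from edges:
  1: 2, 4, 5, 6
  2: 1, 3, 5, 6
  3: 2, 4, 5
  4: 1, 3, 5, 6
  5: 1, 2, 3, 4, 6
  6: 1, 2, 4, 5

Step 2: Run BFS/DFS from vertex 1:
  Visited: {1, 2, 4, 5, 6, 3}
  Reached 6 of 6 vertices

Step 3: All 6 vertices reached from vertex 1, so the graph is connected.
Answer: Yes, the graph is connected.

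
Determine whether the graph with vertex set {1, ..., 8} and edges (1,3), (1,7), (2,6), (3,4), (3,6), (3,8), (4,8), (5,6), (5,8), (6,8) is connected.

Step 1: Build adjacency list from edges:
  1: 3, 7
  2: 6
  3: 1, 4, 6, 8
  4: 3, 8
  5: 6, 8
  6: 2, 3, 5, 8
  7: 1
  8: 3, 4, 5, 6

Step 2: Run BFS/DFS from vertex 1:
  Visited: {1, 3, 7, 4, 6, 8, 2, 5}
  Reached 8 of 8 vertices

Step 3: All 8 vertices reached from vertex 1, so the graph is connected.
Answer: Yes, the graph is connected.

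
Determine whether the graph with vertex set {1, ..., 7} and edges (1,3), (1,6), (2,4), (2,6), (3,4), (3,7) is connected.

Step 1: Build adjacency list from edges:
  1: 3, 6
  2: 4, 6
  3: 1, 4, 7
  4: 2, 3
  5: (none)
  6: 1, 2
  7: 3

Step 2: Run BFS/DFS from vertex 1:
  Visited: {1, 3, 6, 4, 7, 2}
  Reached 6 of 7 vertices

Step 3: Only 6 of 7 vertices reached. Graph is disconnected.
Connected components: {1, 2, 3, 4, 6, 7}, {5}
Answer: No, the graph is not connected (2 components).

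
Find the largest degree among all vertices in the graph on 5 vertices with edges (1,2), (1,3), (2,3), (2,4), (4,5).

Step 1: Count edges incident to each vertex:
  deg(1) = 2 (neighbors: 2, 3)
  deg(2) = 3 (neighbors: 1, 3, 4)
  deg(3) = 2 (neighbors: 1, 2)
  deg(4) = 2 (neighbors: 2, 5)
  deg(5) = 1 (neighbors: 4)

Step 2: Find maximum:
  max(2, 3, 2, 2, 1) = 3 (vertex 2)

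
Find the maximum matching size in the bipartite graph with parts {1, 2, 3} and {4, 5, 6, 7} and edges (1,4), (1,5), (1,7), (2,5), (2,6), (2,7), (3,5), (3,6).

Step 1: List the neighbors of each left vertex:
  1: 4, 5, 7
  2: 5, 6, 7
  3: 5, 6

Step 2: Greedily match left vertices, then look for augmenting paths:
  Match 1 -- 4
  Match 2 -- 5
  Match 3 -- 6
  No augmenting path remains.

Step 3: Verify this is maximum:
  Matching size 3 = min(|L|, |R|) = min(3, 4), which is an upper bound, so this matching is maximum.

Maximum matching: {(1,4), (2,5), (3,6)}
Size: 3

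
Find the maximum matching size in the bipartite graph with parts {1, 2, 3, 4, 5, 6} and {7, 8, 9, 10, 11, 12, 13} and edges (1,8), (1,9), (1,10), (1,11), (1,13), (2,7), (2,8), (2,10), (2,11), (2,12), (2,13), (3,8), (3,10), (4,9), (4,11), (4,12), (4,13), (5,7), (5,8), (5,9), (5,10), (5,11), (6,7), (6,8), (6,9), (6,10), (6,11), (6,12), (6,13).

Step 1: List the neighbors of each left vertex:
  1: 8, 9, 10, 11, 13
  2: 7, 8, 10, 11, 12, 13
  3: 8, 10
  4: 9, 11, 12, 13
  5: 7, 8, 9, 10, 11
  6: 7, 8, 9, 10, 11, 12, 13

Step 2: Greedily match left vertices, then look for augmenting paths:
  Match 1 -- 8
  Match 2 -- 7
  Match 3 -- 10
  Match 4 -- 9
  Match 5 -- 11
  Match 6 -- 12
  No augmenting path remains.

Step 3: Verify this is maximum:
  Matching size 6 = min(|L|, |R|) = min(6, 7), which is an upper bound, so this matching is maximum.

Maximum matching: {(1,8), (2,7), (3,10), (4,9), (5,11), (6,12)}
Size: 6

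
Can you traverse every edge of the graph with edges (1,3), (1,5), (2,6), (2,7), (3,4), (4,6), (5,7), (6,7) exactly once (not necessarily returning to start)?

Step 1: Find the degree of each vertex:
  deg(1) = 2
  deg(2) = 2
  deg(3) = 2
  deg(4) = 2
  deg(5) = 2
  deg(6) = 3
  deg(7) = 3

Step 2: Count vertices with odd degree:
  Odd-degree vertices: 6, 7 (2 total)

Step 3: Apply Euler's theorem:
  - Eulerian circuit exists iff graph is connected and all vertices have even degree
  - Eulerian path exists iff graph is connected and has 0 or 2 odd-degree vertices

Graph is connected with exactly 2 odd-degree vertices (6, 7).
Eulerian path exists (starting and ending at the odd-degree vertices), but no Eulerian circuit.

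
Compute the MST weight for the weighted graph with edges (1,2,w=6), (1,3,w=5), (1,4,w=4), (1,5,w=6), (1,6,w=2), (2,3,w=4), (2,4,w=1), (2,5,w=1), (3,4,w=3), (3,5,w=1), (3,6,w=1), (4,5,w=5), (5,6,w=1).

Apply Kruskal's algorithm (sort edges by weight, add if no cycle):

Sorted edges by weight:
  (2,5) w=1
  (2,4) w=1
  (3,5) w=1
  (3,6) w=1
  (5,6) w=1
  (1,6) w=2
  (3,4) w=3
  (1,4) w=4
  (2,3) w=4
  (1,3) w=5
  (4,5) w=5
  (1,5) w=6
  (1,2) w=6

Add edge (2,5) w=1 -- no cycle. Running total: 1
Add edge (2,4) w=1 -- no cycle. Running total: 2
Add edge (3,5) w=1 -- no cycle. Running total: 3
Add edge (3,6) w=1 -- no cycle. Running total: 4
Skip edge (5,6) w=1 -- would create cycle
Add edge (1,6) w=2 -- no cycle. Running total: 6

MST edges: (2,5,w=1), (2,4,w=1), (3,5,w=1), (3,6,w=1), (1,6,w=2)
Total MST weight: 1 + 1 + 1 + 1 + 2 = 6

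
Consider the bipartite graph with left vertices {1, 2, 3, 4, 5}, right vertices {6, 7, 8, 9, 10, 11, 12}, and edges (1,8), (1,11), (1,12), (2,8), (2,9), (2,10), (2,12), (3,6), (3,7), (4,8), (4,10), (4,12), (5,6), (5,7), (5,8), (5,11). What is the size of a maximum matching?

Step 1: List the neighbors of each left vertex:
  1: 8, 11, 12
  2: 8, 9, 10, 12
  3: 6, 7
  4: 8, 10, 12
  5: 6, 7, 8, 11

Step 2: Greedily match left vertices, then look for augmenting paths:
  Match 1 -- 8
  Match 2 -- 9
  Match 3 -- 6
  Match 4 -- 10
  Match 5 -- 7
  No augmenting path remains.

Step 3: Verify this is maximum:
  Matching size 5 = min(|L|, |R|) = min(5, 7), which is an upper bound, so this matching is maximum.

Maximum matching: {(1,8), (2,9), (3,6), (4,10), (5,7)}
Size: 5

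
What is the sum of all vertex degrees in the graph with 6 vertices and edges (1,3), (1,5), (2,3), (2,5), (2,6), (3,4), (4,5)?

Step 1: Count edges incident to each vertex:
  deg(1) = 2 (neighbors: 3, 5)
  deg(2) = 3 (neighbors: 3, 5, 6)
  deg(3) = 3 (neighbors: 1, 2, 4)
  deg(4) = 2 (neighbors: 3, 5)
  deg(5) = 3 (neighbors: 1, 2, 4)
  deg(6) = 1 (neighbors: 2)

Step 2: Sum all degrees:
  2 + 3 + 3 + 2 + 3 + 1 = 14

Verification: sum of degrees = 2 * |E| = 2 * 7 = 14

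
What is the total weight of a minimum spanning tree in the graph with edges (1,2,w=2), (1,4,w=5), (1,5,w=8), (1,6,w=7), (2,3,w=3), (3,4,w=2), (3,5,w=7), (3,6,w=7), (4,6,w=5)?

Apply Kruskal's algorithm (sort edges by weight, add if no cycle):

Sorted edges by weight:
  (1,2) w=2
  (3,4) w=2
  (2,3) w=3
  (1,4) w=5
  (4,6) w=5
  (1,6) w=7
  (3,6) w=7
  (3,5) w=7
  (1,5) w=8

Add edge (1,2) w=2 -- no cycle. Running total: 2
Add edge (3,4) w=2 -- no cycle. Running total: 4
Add edge (2,3) w=3 -- no cycle. Running total: 7
Skip edge (1,4) w=5 -- would create cycle
Add edge (4,6) w=5 -- no cycle. Running total: 12
Skip edge (1,6) w=7 -- would create cycle
Skip edge (3,6) w=7 -- would create cycle
Add edge (3,5) w=7 -- no cycle. Running total: 19

MST edges: (1,2,w=2), (3,4,w=2), (2,3,w=3), (4,6,w=5), (3,5,w=7)
Total MST weight: 2 + 2 + 3 + 5 + 7 = 19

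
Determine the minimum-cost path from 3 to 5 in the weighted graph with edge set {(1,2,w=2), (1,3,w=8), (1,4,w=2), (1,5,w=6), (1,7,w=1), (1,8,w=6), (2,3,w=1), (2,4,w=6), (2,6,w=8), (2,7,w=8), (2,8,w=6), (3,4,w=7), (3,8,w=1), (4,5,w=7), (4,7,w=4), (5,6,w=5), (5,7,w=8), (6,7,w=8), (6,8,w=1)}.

Step 1: Build adjacency list with weights:
  1: 2(w=2), 3(w=8), 4(w=2), 5(w=6), 7(w=1), 8(w=6)
  2: 1(w=2), 3(w=1), 4(w=6), 6(w=8), 7(w=8), 8(w=6)
  3: 1(w=8), 2(w=1), 4(w=7), 8(w=1)
  4: 1(w=2), 2(w=6), 3(w=7), 5(w=7), 7(w=4)
  5: 1(w=6), 4(w=7), 6(w=5), 7(w=8)
  6: 2(w=8), 5(w=5), 7(w=8), 8(w=1)
  7: 1(w=1), 2(w=8), 4(w=4), 5(w=8), 6(w=8)
  8: 1(w=6), 2(w=6), 3(w=1), 6(w=1)

Step 2: Apply Dijkstra's algorithm from vertex 3:
  Visit vertex 3 (distance=0)
    Update dist[1] = 8
    Update dist[2] = 1
    Update dist[4] = 7
    Update dist[8] = 1
  Visit vertex 2 (distance=1)
    Update dist[1] = 3
    Update dist[6] = 9
    Update dist[7] = 9
  Visit vertex 8 (distance=1)
    Update dist[6] = 2
  Visit vertex 6 (distance=2)
    Update dist[5] = 7
  Visit vertex 1 (distance=3)
    Update dist[4] = 5
    Update dist[7] = 4
  Visit vertex 7 (distance=4)
  Visit vertex 4 (distance=5)
  Visit vertex 5 (distance=7)

Step 3: Shortest path: 3 -> 8 -> 6 -> 5
Total weight: 1 + 1 + 5 = 7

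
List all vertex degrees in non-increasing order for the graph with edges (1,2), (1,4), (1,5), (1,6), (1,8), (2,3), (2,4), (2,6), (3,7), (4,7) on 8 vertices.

Step 1: Count edges incident to each vertex:
  deg(1) = 5 (neighbors: 2, 4, 5, 6, 8)
  deg(2) = 4 (neighbors: 1, 3, 4, 6)
  deg(3) = 2 (neighbors: 2, 7)
  deg(4) = 3 (neighbors: 1, 2, 7)
  deg(5) = 1 (neighbors: 1)
  deg(6) = 2 (neighbors: 1, 2)
  deg(7) = 2 (neighbors: 3, 4)
  deg(8) = 1 (neighbors: 1)

Step 2: Sort degrees in non-increasing order:
  Degrees: [5, 4, 2, 3, 1, 2, 2, 1] -> sorted: [5, 4, 3, 2, 2, 2, 1, 1]

Degree sequence: [5, 4, 3, 2, 2, 2, 1, 1]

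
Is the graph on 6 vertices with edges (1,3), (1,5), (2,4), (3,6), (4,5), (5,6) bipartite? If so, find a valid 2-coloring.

Step 1: Attempt 2-coloring using BFS:
  Start at vertex 1, assign color 0
  Color vertex 3 with color 1 (neighbor of 1)
  Color vertex 5 with color 1 (neighbor of 1)
  Color vertex 6 with color 0 (neighbor of 3)
  Color vertex 4 with color 0 (neighbor of 5)
  Color vertex 2 with color 1 (neighbor of 4)

Step 2: 2-coloring succeeded. No conflicts found.
  Set A (color 0): {1, 4, 6}
  Set B (color 1): {2, 3, 5}

The graph is bipartite with partition {1, 4, 6}, {2, 3, 5}.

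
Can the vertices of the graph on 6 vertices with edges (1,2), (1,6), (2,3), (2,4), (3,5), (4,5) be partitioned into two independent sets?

Step 1: Attempt 2-coloring using BFS:
  Start at vertex 1, assign color 0
  Color vertex 2 with color 1 (neighbor of 1)
  Color vertex 6 with color 1 (neighbor of 1)
  Color vertex 3 with color 0 (neighbor of 2)
  Color vertex 4 with color 0 (neighbor of 2)
  Color vertex 5 with color 1 (neighbor of 3)

Step 2: 2-coloring succeeded. No conflicts found.
  Set A (color 0): {1, 3, 4}
  Set B (color 1): {2, 5, 6}

The graph is bipartite with partition {1, 3, 4}, {2, 5, 6}.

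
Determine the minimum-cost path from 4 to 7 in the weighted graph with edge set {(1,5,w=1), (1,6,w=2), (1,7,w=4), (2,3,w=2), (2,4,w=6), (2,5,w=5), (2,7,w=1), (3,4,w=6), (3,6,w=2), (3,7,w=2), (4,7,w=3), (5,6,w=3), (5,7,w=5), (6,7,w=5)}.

Step 1: Build adjacency list with weights:
  1: 5(w=1), 6(w=2), 7(w=4)
  2: 3(w=2), 4(w=6), 5(w=5), 7(w=1)
  3: 2(w=2), 4(w=6), 6(w=2), 7(w=2)
  4: 2(w=6), 3(w=6), 7(w=3)
  5: 1(w=1), 2(w=5), 6(w=3), 7(w=5)
  6: 1(w=2), 3(w=2), 5(w=3), 7(w=5)
  7: 1(w=4), 2(w=1), 3(w=2), 4(w=3), 5(w=5), 6(w=5)

Step 2: Apply Dijkstra's algorithm from vertex 4:
  Visit vertex 4 (distance=0)
    Update dist[2] = 6
    Update dist[3] = 6
    Update dist[7] = 3
  Visit vertex 7 (distance=3)
    Update dist[1] = 7
    Update dist[2] = 4
    Update dist[3] = 5
    Update dist[5] = 8
    Update dist[6] = 8

Step 3: Shortest path: 4 -> 7
Total weight: 3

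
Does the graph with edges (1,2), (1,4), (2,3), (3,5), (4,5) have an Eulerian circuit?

Step 1: Find the degree of each vertex:
  deg(1) = 2
  deg(2) = 2
  deg(3) = 2
  deg(4) = 2
  deg(5) = 2

Step 2: Count vertices with odd degree:
  All vertices have even degree (0 odd-degree vertices)

Step 3: Apply Euler's theorem:
  - Eulerian circuit exists iff graph is connected and all vertices have even degree
  - Eulerian path exists iff graph is connected and has 0 or 2 odd-degree vertices

Graph is connected with 0 odd-degree vertices.
Both Eulerian circuit and Eulerian path exist.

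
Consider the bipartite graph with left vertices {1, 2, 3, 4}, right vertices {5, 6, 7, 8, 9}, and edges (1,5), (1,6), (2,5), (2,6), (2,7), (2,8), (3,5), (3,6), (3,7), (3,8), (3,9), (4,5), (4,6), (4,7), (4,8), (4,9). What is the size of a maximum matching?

Step 1: List the neighbors of each left vertex:
  1: 5, 6
  2: 5, 6, 7, 8
  3: 5, 6, 7, 8, 9
  4: 5, 6, 7, 8, 9

Step 2: Greedily match left vertices, then look for augmenting paths:
  Match 1 -- 5
  Match 2 -- 6
  Match 3 -- 7
  Match 4 -- 8
  No augmenting path remains.

Step 3: Verify this is maximum:
  Matching size 4 = min(|L|, |R|) = min(4, 5), which is an upper bound, so this matching is maximum.

Maximum matching: {(1,5), (2,6), (3,7), (4,8)}
Size: 4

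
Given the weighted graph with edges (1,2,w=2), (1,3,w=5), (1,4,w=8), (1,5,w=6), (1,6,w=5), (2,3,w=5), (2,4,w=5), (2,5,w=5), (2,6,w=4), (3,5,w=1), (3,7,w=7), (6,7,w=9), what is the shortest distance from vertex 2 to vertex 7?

Step 1: Build adjacency list with weights:
  1: 2(w=2), 3(w=5), 4(w=8), 5(w=6), 6(w=5)
  2: 1(w=2), 3(w=5), 4(w=5), 5(w=5), 6(w=4)
  3: 1(w=5), 2(w=5), 5(w=1), 7(w=7)
  4: 1(w=8), 2(w=5)
  5: 1(w=6), 2(w=5), 3(w=1)
  6: 1(w=5), 2(w=4), 7(w=9)
  7: 3(w=7), 6(w=9)

Step 2: Apply Dijkstra's algorithm from vertex 2:
  Visit vertex 2 (distance=0)
    Update dist[1] = 2
    Update dist[3] = 5
    Update dist[4] = 5
    Update dist[5] = 5
    Update dist[6] = 4
  Visit vertex 1 (distance=2)
  Visit vertex 6 (distance=4)
    Update dist[7] = 13
  Visit vertex 3 (distance=5)
    Update dist[7] = 12
  Visit vertex 4 (distance=5)
  Visit vertex 5 (distance=5)
  Visit vertex 7 (distance=12)

Step 3: Shortest path: 2 -> 3 -> 7
Total weight: 5 + 7 = 12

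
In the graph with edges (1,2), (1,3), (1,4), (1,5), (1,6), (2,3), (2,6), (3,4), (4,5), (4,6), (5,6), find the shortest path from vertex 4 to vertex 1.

Step 1: Build adjacency list:
  1: 2, 3, 4, 5, 6
  2: 1, 3, 6
  3: 1, 2, 4
  4: 1, 3, 5, 6
  5: 1, 4, 6
  6: 1, 2, 4, 5

Step 2: BFS from vertex 4 to find shortest path to 1:
  vertex 1 reached at distance 1

Step 3: Shortest path: 4 -> 1
Path length: 1 edge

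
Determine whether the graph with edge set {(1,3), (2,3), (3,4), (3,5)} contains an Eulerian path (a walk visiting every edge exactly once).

Step 1: Find the degree of each vertex:
  deg(1) = 1
  deg(2) = 1
  deg(3) = 4
  deg(4) = 1
  deg(5) = 1

Step 2: Count vertices with odd degree:
  Odd-degree vertices: 1, 2, 4, 5 (4 total)

Step 3: Apply Euler's theorem:
  - Eulerian circuit exists iff graph is connected and all vertices have even degree
  - Eulerian path exists iff graph is connected and has 0 or 2 odd-degree vertices

Graph has 4 odd-degree vertices (need 0 or 2).
Neither Eulerian path nor Eulerian circuit exists.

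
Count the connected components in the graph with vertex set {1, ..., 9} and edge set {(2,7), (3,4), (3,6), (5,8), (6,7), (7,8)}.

Step 1: Build adjacency list from edges:
  1: (none)
  2: 7
  3: 4, 6
  4: 3
  5: 8
  6: 3, 7
  7: 2, 6, 8
  8: 5, 7
  9: (none)

Step 2: Run BFS/DFS from vertex 1:
  Visited: {1}
  Reached 1 of 9 vertices

Step 3: Only 1 of 9 vertices reached. Graph is disconnected.
Connected components: {1}, {2, 3, 4, 5, 6, 7, 8}, {9}
Number of connected components: 3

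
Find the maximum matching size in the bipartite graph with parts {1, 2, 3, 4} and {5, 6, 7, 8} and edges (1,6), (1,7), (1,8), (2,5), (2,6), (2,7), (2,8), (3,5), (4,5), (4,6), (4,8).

Step 1: List the neighbors of each left vertex:
  1: 6, 7, 8
  2: 5, 6, 7, 8
  3: 5
  4: 5, 6, 8

Step 2: Greedily match left vertices, then look for augmenting paths:
  Match 1 -- 6
  Match 2 -- 7
  Match 3 -- 5
  Match 4 -- 8
  No augmenting path remains.

Step 3: Verify this is maximum:
  Matching size 4 = min(|L|, |R|) = min(4, 4), which is an upper bound, so this matching is maximum.

Maximum matching: {(1,6), (2,7), (3,5), (4,8)}
Size: 4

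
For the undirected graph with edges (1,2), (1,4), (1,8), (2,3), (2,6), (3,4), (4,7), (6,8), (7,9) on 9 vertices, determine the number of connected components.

Step 1: Build adjacency list from edges:
  1: 2, 4, 8
  2: 1, 3, 6
  3: 2, 4
  4: 1, 3, 7
  5: (none)
  6: 2, 8
  7: 4, 9
  8: 1, 6
  9: 7

Step 2: Run BFS/DFS from vertex 1:
  Visited: {1, 2, 4, 8, 3, 6, 7, 9}
  Reached 8 of 9 vertices

Step 3: Only 8 of 9 vertices reached. Graph is disconnected.
Connected components: {1, 2, 3, 4, 6, 7, 8, 9}, {5}
Number of connected components: 2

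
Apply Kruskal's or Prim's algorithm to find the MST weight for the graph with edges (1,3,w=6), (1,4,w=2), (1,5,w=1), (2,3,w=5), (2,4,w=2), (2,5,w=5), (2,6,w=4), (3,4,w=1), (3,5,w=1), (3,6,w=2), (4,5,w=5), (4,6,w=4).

Apply Kruskal's algorithm (sort edges by weight, add if no cycle):

Sorted edges by weight:
  (1,5) w=1
  (3,4) w=1
  (3,5) w=1
  (1,4) w=2
  (2,4) w=2
  (3,6) w=2
  (2,6) w=4
  (4,6) w=4
  (2,5) w=5
  (2,3) w=5
  (4,5) w=5
  (1,3) w=6

Add edge (1,5) w=1 -- no cycle. Running total: 1
Add edge (3,4) w=1 -- no cycle. Running total: 2
Add edge (3,5) w=1 -- no cycle. Running total: 3
Skip edge (1,4) w=2 -- would create cycle
Add edge (2,4) w=2 -- no cycle. Running total: 5
Add edge (3,6) w=2 -- no cycle. Running total: 7

MST edges: (1,5,w=1), (3,4,w=1), (3,5,w=1), (2,4,w=2), (3,6,w=2)
Total MST weight: 1 + 1 + 1 + 2 + 2 = 7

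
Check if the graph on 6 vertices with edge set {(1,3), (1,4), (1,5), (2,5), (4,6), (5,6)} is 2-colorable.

Step 1: Attempt 2-coloring using BFS:
  Start at vertex 1, assign color 0
  Color vertex 3 with color 1 (neighbor of 1)
  Color vertex 4 with color 1 (neighbor of 1)
  Color vertex 5 with color 1 (neighbor of 1)
  Color vertex 6 with color 0 (neighbor of 4)
  Color vertex 2 with color 0 (neighbor of 5)

Step 2: 2-coloring succeeded. No conflicts found.
  Set A (color 0): {1, 2, 6}
  Set B (color 1): {3, 4, 5}

The graph is bipartite with partition {1, 2, 6}, {3, 4, 5}.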